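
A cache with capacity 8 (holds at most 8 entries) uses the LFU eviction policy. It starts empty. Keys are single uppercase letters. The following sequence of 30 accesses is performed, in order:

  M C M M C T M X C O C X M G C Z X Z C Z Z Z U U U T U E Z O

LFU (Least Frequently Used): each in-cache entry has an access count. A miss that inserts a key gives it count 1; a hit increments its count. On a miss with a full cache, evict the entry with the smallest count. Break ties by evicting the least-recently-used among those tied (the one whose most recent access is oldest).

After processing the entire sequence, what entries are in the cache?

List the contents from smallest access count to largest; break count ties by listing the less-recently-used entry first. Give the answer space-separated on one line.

Answer: E O T X U M C Z

Derivation:
LFU simulation (capacity=8):
  1. access M: MISS. Cache: [M(c=1)]
  2. access C: MISS. Cache: [M(c=1) C(c=1)]
  3. access M: HIT, count now 2. Cache: [C(c=1) M(c=2)]
  4. access M: HIT, count now 3. Cache: [C(c=1) M(c=3)]
  5. access C: HIT, count now 2. Cache: [C(c=2) M(c=3)]
  6. access T: MISS. Cache: [T(c=1) C(c=2) M(c=3)]
  7. access M: HIT, count now 4. Cache: [T(c=1) C(c=2) M(c=4)]
  8. access X: MISS. Cache: [T(c=1) X(c=1) C(c=2) M(c=4)]
  9. access C: HIT, count now 3. Cache: [T(c=1) X(c=1) C(c=3) M(c=4)]
  10. access O: MISS. Cache: [T(c=1) X(c=1) O(c=1) C(c=3) M(c=4)]
  11. access C: HIT, count now 4. Cache: [T(c=1) X(c=1) O(c=1) M(c=4) C(c=4)]
  12. access X: HIT, count now 2. Cache: [T(c=1) O(c=1) X(c=2) M(c=4) C(c=4)]
  13. access M: HIT, count now 5. Cache: [T(c=1) O(c=1) X(c=2) C(c=4) M(c=5)]
  14. access G: MISS. Cache: [T(c=1) O(c=1) G(c=1) X(c=2) C(c=4) M(c=5)]
  15. access C: HIT, count now 5. Cache: [T(c=1) O(c=1) G(c=1) X(c=2) M(c=5) C(c=5)]
  16. access Z: MISS. Cache: [T(c=1) O(c=1) G(c=1) Z(c=1) X(c=2) M(c=5) C(c=5)]
  17. access X: HIT, count now 3. Cache: [T(c=1) O(c=1) G(c=1) Z(c=1) X(c=3) M(c=5) C(c=5)]
  18. access Z: HIT, count now 2. Cache: [T(c=1) O(c=1) G(c=1) Z(c=2) X(c=3) M(c=5) C(c=5)]
  19. access C: HIT, count now 6. Cache: [T(c=1) O(c=1) G(c=1) Z(c=2) X(c=3) M(c=5) C(c=6)]
  20. access Z: HIT, count now 3. Cache: [T(c=1) O(c=1) G(c=1) X(c=3) Z(c=3) M(c=5) C(c=6)]
  21. access Z: HIT, count now 4. Cache: [T(c=1) O(c=1) G(c=1) X(c=3) Z(c=4) M(c=5) C(c=6)]
  22. access Z: HIT, count now 5. Cache: [T(c=1) O(c=1) G(c=1) X(c=3) M(c=5) Z(c=5) C(c=6)]
  23. access U: MISS. Cache: [T(c=1) O(c=1) G(c=1) U(c=1) X(c=3) M(c=5) Z(c=5) C(c=6)]
  24. access U: HIT, count now 2. Cache: [T(c=1) O(c=1) G(c=1) U(c=2) X(c=3) M(c=5) Z(c=5) C(c=6)]
  25. access U: HIT, count now 3. Cache: [T(c=1) O(c=1) G(c=1) X(c=3) U(c=3) M(c=5) Z(c=5) C(c=6)]
  26. access T: HIT, count now 2. Cache: [O(c=1) G(c=1) T(c=2) X(c=3) U(c=3) M(c=5) Z(c=5) C(c=6)]
  27. access U: HIT, count now 4. Cache: [O(c=1) G(c=1) T(c=2) X(c=3) U(c=4) M(c=5) Z(c=5) C(c=6)]
  28. access E: MISS, evict O(c=1). Cache: [G(c=1) E(c=1) T(c=2) X(c=3) U(c=4) M(c=5) Z(c=5) C(c=6)]
  29. access Z: HIT, count now 6. Cache: [G(c=1) E(c=1) T(c=2) X(c=3) U(c=4) M(c=5) C(c=6) Z(c=6)]
  30. access O: MISS, evict G(c=1). Cache: [E(c=1) O(c=1) T(c=2) X(c=3) U(c=4) M(c=5) C(c=6) Z(c=6)]
Total: 20 hits, 10 misses, 2 evictions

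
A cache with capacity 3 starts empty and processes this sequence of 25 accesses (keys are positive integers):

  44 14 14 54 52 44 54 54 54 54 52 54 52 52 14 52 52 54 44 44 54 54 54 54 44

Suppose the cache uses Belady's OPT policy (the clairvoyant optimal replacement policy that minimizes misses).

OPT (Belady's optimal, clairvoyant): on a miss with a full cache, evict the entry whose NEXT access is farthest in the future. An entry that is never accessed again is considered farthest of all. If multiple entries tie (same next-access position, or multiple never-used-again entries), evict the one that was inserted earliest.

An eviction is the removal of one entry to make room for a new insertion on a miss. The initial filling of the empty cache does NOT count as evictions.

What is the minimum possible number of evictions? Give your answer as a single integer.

OPT (Belady) simulation (capacity=3):
  1. access 44: MISS. Cache: [44]
  2. access 14: MISS. Cache: [44 14]
  3. access 14: HIT. Next use of 14: step 15. Cache: [44 14]
  4. access 54: MISS. Cache: [44 14 54]
  5. access 52: MISS, evict 14 (next use: step 15). Cache: [44 54 52]
  6. access 44: HIT. Next use of 44: step 19. Cache: [44 54 52]
  7. access 54: HIT. Next use of 54: step 8. Cache: [44 54 52]
  8. access 54: HIT. Next use of 54: step 9. Cache: [44 54 52]
  9. access 54: HIT. Next use of 54: step 10. Cache: [44 54 52]
  10. access 54: HIT. Next use of 54: step 12. Cache: [44 54 52]
  11. access 52: HIT. Next use of 52: step 13. Cache: [44 54 52]
  12. access 54: HIT. Next use of 54: step 18. Cache: [44 54 52]
  13. access 52: HIT. Next use of 52: step 14. Cache: [44 54 52]
  14. access 52: HIT. Next use of 52: step 16. Cache: [44 54 52]
  15. access 14: MISS, evict 44 (next use: step 19). Cache: [54 52 14]
  16. access 52: HIT. Next use of 52: step 17. Cache: [54 52 14]
  17. access 52: HIT. Next use of 52: never. Cache: [54 52 14]
  18. access 54: HIT. Next use of 54: step 21. Cache: [54 52 14]
  19. access 44: MISS, evict 52 (next use: never). Cache: [54 14 44]
  20. access 44: HIT. Next use of 44: step 25. Cache: [54 14 44]
  21. access 54: HIT. Next use of 54: step 22. Cache: [54 14 44]
  22. access 54: HIT. Next use of 54: step 23. Cache: [54 14 44]
  23. access 54: HIT. Next use of 54: step 24. Cache: [54 14 44]
  24. access 54: HIT. Next use of 54: never. Cache: [54 14 44]
  25. access 44: HIT. Next use of 44: never. Cache: [54 14 44]
Total: 19 hits, 6 misses, 3 evictions

Answer: 3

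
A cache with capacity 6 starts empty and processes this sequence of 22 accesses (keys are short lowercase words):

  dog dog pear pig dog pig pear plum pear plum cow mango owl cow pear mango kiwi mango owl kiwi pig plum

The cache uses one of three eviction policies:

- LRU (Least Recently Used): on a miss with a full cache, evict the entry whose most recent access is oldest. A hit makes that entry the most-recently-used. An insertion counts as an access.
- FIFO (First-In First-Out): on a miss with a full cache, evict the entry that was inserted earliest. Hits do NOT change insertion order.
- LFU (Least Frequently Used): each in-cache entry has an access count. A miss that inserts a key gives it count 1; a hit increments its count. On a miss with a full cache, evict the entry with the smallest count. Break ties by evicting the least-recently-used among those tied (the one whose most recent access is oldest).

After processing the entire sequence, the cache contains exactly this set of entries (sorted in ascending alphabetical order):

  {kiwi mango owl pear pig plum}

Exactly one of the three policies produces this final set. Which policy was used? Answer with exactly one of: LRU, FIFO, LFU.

Answer: LRU

Derivation:
Simulating under each policy and comparing final sets:
  LRU: final set = {kiwi mango owl pear pig plum} -> MATCHES target
  FIFO: final set = {cow kiwi mango owl pig plum} -> differs
  LFU: final set = {dog kiwi mango pear pig plum} -> differs
Only LRU produces the target set.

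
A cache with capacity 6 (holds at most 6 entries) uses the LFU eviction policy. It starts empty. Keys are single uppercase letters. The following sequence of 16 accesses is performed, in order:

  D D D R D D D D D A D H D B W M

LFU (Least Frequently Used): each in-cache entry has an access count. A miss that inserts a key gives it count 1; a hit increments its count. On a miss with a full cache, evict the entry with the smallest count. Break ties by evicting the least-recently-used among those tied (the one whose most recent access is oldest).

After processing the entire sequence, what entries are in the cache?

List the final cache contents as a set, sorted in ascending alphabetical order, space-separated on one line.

Answer: A B D H M W

Derivation:
LFU simulation (capacity=6):
  1. access D: MISS. Cache: [D(c=1)]
  2. access D: HIT, count now 2. Cache: [D(c=2)]
  3. access D: HIT, count now 3. Cache: [D(c=3)]
  4. access R: MISS. Cache: [R(c=1) D(c=3)]
  5. access D: HIT, count now 4. Cache: [R(c=1) D(c=4)]
  6. access D: HIT, count now 5. Cache: [R(c=1) D(c=5)]
  7. access D: HIT, count now 6. Cache: [R(c=1) D(c=6)]
  8. access D: HIT, count now 7. Cache: [R(c=1) D(c=7)]
  9. access D: HIT, count now 8. Cache: [R(c=1) D(c=8)]
  10. access A: MISS. Cache: [R(c=1) A(c=1) D(c=8)]
  11. access D: HIT, count now 9. Cache: [R(c=1) A(c=1) D(c=9)]
  12. access H: MISS. Cache: [R(c=1) A(c=1) H(c=1) D(c=9)]
  13. access D: HIT, count now 10. Cache: [R(c=1) A(c=1) H(c=1) D(c=10)]
  14. access B: MISS. Cache: [R(c=1) A(c=1) H(c=1) B(c=1) D(c=10)]
  15. access W: MISS. Cache: [R(c=1) A(c=1) H(c=1) B(c=1) W(c=1) D(c=10)]
  16. access M: MISS, evict R(c=1). Cache: [A(c=1) H(c=1) B(c=1) W(c=1) M(c=1) D(c=10)]
Total: 9 hits, 7 misses, 1 evictions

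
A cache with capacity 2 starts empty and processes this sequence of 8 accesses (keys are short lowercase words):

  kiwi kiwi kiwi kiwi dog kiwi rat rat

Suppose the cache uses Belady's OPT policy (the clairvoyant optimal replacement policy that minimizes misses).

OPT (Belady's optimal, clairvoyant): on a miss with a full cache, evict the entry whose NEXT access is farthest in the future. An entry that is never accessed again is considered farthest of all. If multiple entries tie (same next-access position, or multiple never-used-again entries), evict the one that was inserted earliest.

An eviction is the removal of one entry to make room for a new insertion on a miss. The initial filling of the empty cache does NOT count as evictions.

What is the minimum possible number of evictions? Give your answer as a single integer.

Answer: 1

Derivation:
OPT (Belady) simulation (capacity=2):
  1. access kiwi: MISS. Cache: [kiwi]
  2. access kiwi: HIT. Next use of kiwi: step 3. Cache: [kiwi]
  3. access kiwi: HIT. Next use of kiwi: step 4. Cache: [kiwi]
  4. access kiwi: HIT. Next use of kiwi: step 6. Cache: [kiwi]
  5. access dog: MISS. Cache: [kiwi dog]
  6. access kiwi: HIT. Next use of kiwi: never. Cache: [kiwi dog]
  7. access rat: MISS, evict kiwi (next use: never). Cache: [dog rat]
  8. access rat: HIT. Next use of rat: never. Cache: [dog rat]
Total: 5 hits, 3 misses, 1 evictions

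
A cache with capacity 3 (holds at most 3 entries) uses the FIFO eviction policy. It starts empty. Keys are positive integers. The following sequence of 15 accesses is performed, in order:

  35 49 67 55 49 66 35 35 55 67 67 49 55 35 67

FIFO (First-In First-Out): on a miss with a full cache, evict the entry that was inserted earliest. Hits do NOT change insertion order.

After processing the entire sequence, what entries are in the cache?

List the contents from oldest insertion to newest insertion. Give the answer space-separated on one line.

Answer: 55 35 67

Derivation:
FIFO simulation (capacity=3):
  1. access 35: MISS. Cache (old->new): [35]
  2. access 49: MISS. Cache (old->new): [35 49]
  3. access 67: MISS. Cache (old->new): [35 49 67]
  4. access 55: MISS, evict 35. Cache (old->new): [49 67 55]
  5. access 49: HIT. Cache (old->new): [49 67 55]
  6. access 66: MISS, evict 49. Cache (old->new): [67 55 66]
  7. access 35: MISS, evict 67. Cache (old->new): [55 66 35]
  8. access 35: HIT. Cache (old->new): [55 66 35]
  9. access 55: HIT. Cache (old->new): [55 66 35]
  10. access 67: MISS, evict 55. Cache (old->new): [66 35 67]
  11. access 67: HIT. Cache (old->new): [66 35 67]
  12. access 49: MISS, evict 66. Cache (old->new): [35 67 49]
  13. access 55: MISS, evict 35. Cache (old->new): [67 49 55]
  14. access 35: MISS, evict 67. Cache (old->new): [49 55 35]
  15. access 67: MISS, evict 49. Cache (old->new): [55 35 67]
Total: 4 hits, 11 misses, 8 evictions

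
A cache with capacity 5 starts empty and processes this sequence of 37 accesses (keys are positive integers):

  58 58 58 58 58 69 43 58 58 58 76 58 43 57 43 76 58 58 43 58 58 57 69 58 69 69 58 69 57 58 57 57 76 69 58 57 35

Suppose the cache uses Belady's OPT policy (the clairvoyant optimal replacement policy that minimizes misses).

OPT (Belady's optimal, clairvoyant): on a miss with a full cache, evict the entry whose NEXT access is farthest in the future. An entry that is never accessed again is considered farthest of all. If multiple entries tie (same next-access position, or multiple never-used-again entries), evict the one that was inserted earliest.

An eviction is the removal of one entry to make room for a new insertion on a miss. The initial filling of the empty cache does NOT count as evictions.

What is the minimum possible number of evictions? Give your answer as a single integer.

OPT (Belady) simulation (capacity=5):
  1. access 58: MISS. Cache: [58]
  2. access 58: HIT. Next use of 58: step 3. Cache: [58]
  3. access 58: HIT. Next use of 58: step 4. Cache: [58]
  4. access 58: HIT. Next use of 58: step 5. Cache: [58]
  5. access 58: HIT. Next use of 58: step 8. Cache: [58]
  6. access 69: MISS. Cache: [58 69]
  7. access 43: MISS. Cache: [58 69 43]
  8. access 58: HIT. Next use of 58: step 9. Cache: [58 69 43]
  9. access 58: HIT. Next use of 58: step 10. Cache: [58 69 43]
  10. access 58: HIT. Next use of 58: step 12. Cache: [58 69 43]
  11. access 76: MISS. Cache: [58 69 43 76]
  12. access 58: HIT. Next use of 58: step 17. Cache: [58 69 43 76]
  13. access 43: HIT. Next use of 43: step 15. Cache: [58 69 43 76]
  14. access 57: MISS. Cache: [58 69 43 76 57]
  15. access 43: HIT. Next use of 43: step 19. Cache: [58 69 43 76 57]
  16. access 76: HIT. Next use of 76: step 33. Cache: [58 69 43 76 57]
  17. access 58: HIT. Next use of 58: step 18. Cache: [58 69 43 76 57]
  18. access 58: HIT. Next use of 58: step 20. Cache: [58 69 43 76 57]
  19. access 43: HIT. Next use of 43: never. Cache: [58 69 43 76 57]
  20. access 58: HIT. Next use of 58: step 21. Cache: [58 69 43 76 57]
  21. access 58: HIT. Next use of 58: step 24. Cache: [58 69 43 76 57]
  22. access 57: HIT. Next use of 57: step 29. Cache: [58 69 43 76 57]
  23. access 69: HIT. Next use of 69: step 25. Cache: [58 69 43 76 57]
  24. access 58: HIT. Next use of 58: step 27. Cache: [58 69 43 76 57]
  25. access 69: HIT. Next use of 69: step 26. Cache: [58 69 43 76 57]
  26. access 69: HIT. Next use of 69: step 28. Cache: [58 69 43 76 57]
  27. access 58: HIT. Next use of 58: step 30. Cache: [58 69 43 76 57]
  28. access 69: HIT. Next use of 69: step 34. Cache: [58 69 43 76 57]
  29. access 57: HIT. Next use of 57: step 31. Cache: [58 69 43 76 57]
  30. access 58: HIT. Next use of 58: step 35. Cache: [58 69 43 76 57]
  31. access 57: HIT. Next use of 57: step 32. Cache: [58 69 43 76 57]
  32. access 57: HIT. Next use of 57: step 36. Cache: [58 69 43 76 57]
  33. access 76: HIT. Next use of 76: never. Cache: [58 69 43 76 57]
  34. access 69: HIT. Next use of 69: never. Cache: [58 69 43 76 57]
  35. access 58: HIT. Next use of 58: never. Cache: [58 69 43 76 57]
  36. access 57: HIT. Next use of 57: never. Cache: [58 69 43 76 57]
  37. access 35: MISS, evict 58 (next use: never). Cache: [69 43 76 57 35]
Total: 31 hits, 6 misses, 1 evictions

Answer: 1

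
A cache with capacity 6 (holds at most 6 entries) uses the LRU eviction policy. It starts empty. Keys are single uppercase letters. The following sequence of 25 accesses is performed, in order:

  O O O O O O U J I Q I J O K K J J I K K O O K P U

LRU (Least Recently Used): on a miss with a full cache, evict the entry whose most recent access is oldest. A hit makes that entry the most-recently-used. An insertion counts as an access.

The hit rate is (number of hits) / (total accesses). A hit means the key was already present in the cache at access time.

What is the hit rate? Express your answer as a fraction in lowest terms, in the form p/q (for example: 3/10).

LRU simulation (capacity=6):
  1. access O: MISS. Cache (LRU->MRU): [O]
  2. access O: HIT. Cache (LRU->MRU): [O]
  3. access O: HIT. Cache (LRU->MRU): [O]
  4. access O: HIT. Cache (LRU->MRU): [O]
  5. access O: HIT. Cache (LRU->MRU): [O]
  6. access O: HIT. Cache (LRU->MRU): [O]
  7. access U: MISS. Cache (LRU->MRU): [O U]
  8. access J: MISS. Cache (LRU->MRU): [O U J]
  9. access I: MISS. Cache (LRU->MRU): [O U J I]
  10. access Q: MISS. Cache (LRU->MRU): [O U J I Q]
  11. access I: HIT. Cache (LRU->MRU): [O U J Q I]
  12. access J: HIT. Cache (LRU->MRU): [O U Q I J]
  13. access O: HIT. Cache (LRU->MRU): [U Q I J O]
  14. access K: MISS. Cache (LRU->MRU): [U Q I J O K]
  15. access K: HIT. Cache (LRU->MRU): [U Q I J O K]
  16. access J: HIT. Cache (LRU->MRU): [U Q I O K J]
  17. access J: HIT. Cache (LRU->MRU): [U Q I O K J]
  18. access I: HIT. Cache (LRU->MRU): [U Q O K J I]
  19. access K: HIT. Cache (LRU->MRU): [U Q O J I K]
  20. access K: HIT. Cache (LRU->MRU): [U Q O J I K]
  21. access O: HIT. Cache (LRU->MRU): [U Q J I K O]
  22. access O: HIT. Cache (LRU->MRU): [U Q J I K O]
  23. access K: HIT. Cache (LRU->MRU): [U Q J I O K]
  24. access P: MISS, evict U. Cache (LRU->MRU): [Q J I O K P]
  25. access U: MISS, evict Q. Cache (LRU->MRU): [J I O K P U]
Total: 17 hits, 8 misses, 2 evictions

Hit rate = 17/25

Answer: 17/25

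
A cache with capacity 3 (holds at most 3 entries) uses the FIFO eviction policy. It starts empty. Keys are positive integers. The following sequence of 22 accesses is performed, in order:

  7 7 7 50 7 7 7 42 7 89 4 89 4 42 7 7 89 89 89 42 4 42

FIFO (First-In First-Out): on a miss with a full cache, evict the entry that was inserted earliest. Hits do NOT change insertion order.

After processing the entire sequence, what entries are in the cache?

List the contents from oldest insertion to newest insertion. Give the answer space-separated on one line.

Answer: 4 7 42

Derivation:
FIFO simulation (capacity=3):
  1. access 7: MISS. Cache (old->new): [7]
  2. access 7: HIT. Cache (old->new): [7]
  3. access 7: HIT. Cache (old->new): [7]
  4. access 50: MISS. Cache (old->new): [7 50]
  5. access 7: HIT. Cache (old->new): [7 50]
  6. access 7: HIT. Cache (old->new): [7 50]
  7. access 7: HIT. Cache (old->new): [7 50]
  8. access 42: MISS. Cache (old->new): [7 50 42]
  9. access 7: HIT. Cache (old->new): [7 50 42]
  10. access 89: MISS, evict 7. Cache (old->new): [50 42 89]
  11. access 4: MISS, evict 50. Cache (old->new): [42 89 4]
  12. access 89: HIT. Cache (old->new): [42 89 4]
  13. access 4: HIT. Cache (old->new): [42 89 4]
  14. access 42: HIT. Cache (old->new): [42 89 4]
  15. access 7: MISS, evict 42. Cache (old->new): [89 4 7]
  16. access 7: HIT. Cache (old->new): [89 4 7]
  17. access 89: HIT. Cache (old->new): [89 4 7]
  18. access 89: HIT. Cache (old->new): [89 4 7]
  19. access 89: HIT. Cache (old->new): [89 4 7]
  20. access 42: MISS, evict 89. Cache (old->new): [4 7 42]
  21. access 4: HIT. Cache (old->new): [4 7 42]
  22. access 42: HIT. Cache (old->new): [4 7 42]
Total: 15 hits, 7 misses, 4 evictions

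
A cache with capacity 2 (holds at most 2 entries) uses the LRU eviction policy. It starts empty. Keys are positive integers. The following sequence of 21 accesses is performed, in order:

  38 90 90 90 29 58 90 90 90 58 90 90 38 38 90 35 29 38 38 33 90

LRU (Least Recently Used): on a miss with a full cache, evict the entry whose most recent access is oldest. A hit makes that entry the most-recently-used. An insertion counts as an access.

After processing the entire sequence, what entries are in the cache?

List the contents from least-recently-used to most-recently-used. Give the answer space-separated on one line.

Answer: 33 90

Derivation:
LRU simulation (capacity=2):
  1. access 38: MISS. Cache (LRU->MRU): [38]
  2. access 90: MISS. Cache (LRU->MRU): [38 90]
  3. access 90: HIT. Cache (LRU->MRU): [38 90]
  4. access 90: HIT. Cache (LRU->MRU): [38 90]
  5. access 29: MISS, evict 38. Cache (LRU->MRU): [90 29]
  6. access 58: MISS, evict 90. Cache (LRU->MRU): [29 58]
  7. access 90: MISS, evict 29. Cache (LRU->MRU): [58 90]
  8. access 90: HIT. Cache (LRU->MRU): [58 90]
  9. access 90: HIT. Cache (LRU->MRU): [58 90]
  10. access 58: HIT. Cache (LRU->MRU): [90 58]
  11. access 90: HIT. Cache (LRU->MRU): [58 90]
  12. access 90: HIT. Cache (LRU->MRU): [58 90]
  13. access 38: MISS, evict 58. Cache (LRU->MRU): [90 38]
  14. access 38: HIT. Cache (LRU->MRU): [90 38]
  15. access 90: HIT. Cache (LRU->MRU): [38 90]
  16. access 35: MISS, evict 38. Cache (LRU->MRU): [90 35]
  17. access 29: MISS, evict 90. Cache (LRU->MRU): [35 29]
  18. access 38: MISS, evict 35. Cache (LRU->MRU): [29 38]
  19. access 38: HIT. Cache (LRU->MRU): [29 38]
  20. access 33: MISS, evict 29. Cache (LRU->MRU): [38 33]
  21. access 90: MISS, evict 38. Cache (LRU->MRU): [33 90]
Total: 10 hits, 11 misses, 9 evictions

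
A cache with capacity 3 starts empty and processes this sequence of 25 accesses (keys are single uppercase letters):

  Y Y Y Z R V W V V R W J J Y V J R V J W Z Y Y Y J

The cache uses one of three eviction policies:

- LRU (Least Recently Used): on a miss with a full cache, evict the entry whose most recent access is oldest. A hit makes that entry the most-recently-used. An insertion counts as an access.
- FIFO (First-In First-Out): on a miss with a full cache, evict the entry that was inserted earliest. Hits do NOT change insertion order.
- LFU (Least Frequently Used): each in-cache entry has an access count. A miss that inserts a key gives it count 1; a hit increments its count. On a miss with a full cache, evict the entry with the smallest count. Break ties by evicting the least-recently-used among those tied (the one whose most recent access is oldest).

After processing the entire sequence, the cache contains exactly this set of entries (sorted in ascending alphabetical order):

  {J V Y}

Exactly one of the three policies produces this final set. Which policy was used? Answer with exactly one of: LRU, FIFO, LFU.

Simulating under each policy and comparing final sets:
  LRU: final set = {J Y Z} -> differs
  FIFO: final set = {J Y Z} -> differs
  LFU: final set = {J V Y} -> MATCHES target
Only LFU produces the target set.

Answer: LFU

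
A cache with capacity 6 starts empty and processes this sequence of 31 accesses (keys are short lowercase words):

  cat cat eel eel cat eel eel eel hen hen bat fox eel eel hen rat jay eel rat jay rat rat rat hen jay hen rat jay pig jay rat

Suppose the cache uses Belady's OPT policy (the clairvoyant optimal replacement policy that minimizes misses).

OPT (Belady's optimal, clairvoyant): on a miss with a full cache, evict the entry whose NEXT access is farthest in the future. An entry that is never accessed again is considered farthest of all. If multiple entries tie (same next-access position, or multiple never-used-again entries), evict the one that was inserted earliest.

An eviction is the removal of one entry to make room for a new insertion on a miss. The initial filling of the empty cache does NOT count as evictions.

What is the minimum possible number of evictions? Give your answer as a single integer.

Answer: 2

Derivation:
OPT (Belady) simulation (capacity=6):
  1. access cat: MISS. Cache: [cat]
  2. access cat: HIT. Next use of cat: step 5. Cache: [cat]
  3. access eel: MISS. Cache: [cat eel]
  4. access eel: HIT. Next use of eel: step 6. Cache: [cat eel]
  5. access cat: HIT. Next use of cat: never. Cache: [cat eel]
  6. access eel: HIT. Next use of eel: step 7. Cache: [cat eel]
  7. access eel: HIT. Next use of eel: step 8. Cache: [cat eel]
  8. access eel: HIT. Next use of eel: step 13. Cache: [cat eel]
  9. access hen: MISS. Cache: [cat eel hen]
  10. access hen: HIT. Next use of hen: step 15. Cache: [cat eel hen]
  11. access bat: MISS. Cache: [cat eel hen bat]
  12. access fox: MISS. Cache: [cat eel hen bat fox]
  13. access eel: HIT. Next use of eel: step 14. Cache: [cat eel hen bat fox]
  14. access eel: HIT. Next use of eel: step 18. Cache: [cat eel hen bat fox]
  15. access hen: HIT. Next use of hen: step 24. Cache: [cat eel hen bat fox]
  16. access rat: MISS. Cache: [cat eel hen bat fox rat]
  17. access jay: MISS, evict cat (next use: never). Cache: [eel hen bat fox rat jay]
  18. access eel: HIT. Next use of eel: never. Cache: [eel hen bat fox rat jay]
  19. access rat: HIT. Next use of rat: step 21. Cache: [eel hen bat fox rat jay]
  20. access jay: HIT. Next use of jay: step 25. Cache: [eel hen bat fox rat jay]
  21. access rat: HIT. Next use of rat: step 22. Cache: [eel hen bat fox rat jay]
  22. access rat: HIT. Next use of rat: step 23. Cache: [eel hen bat fox rat jay]
  23. access rat: HIT. Next use of rat: step 27. Cache: [eel hen bat fox rat jay]
  24. access hen: HIT. Next use of hen: step 26. Cache: [eel hen bat fox rat jay]
  25. access jay: HIT. Next use of jay: step 28. Cache: [eel hen bat fox rat jay]
  26. access hen: HIT. Next use of hen: never. Cache: [eel hen bat fox rat jay]
  27. access rat: HIT. Next use of rat: step 31. Cache: [eel hen bat fox rat jay]
  28. access jay: HIT. Next use of jay: step 30. Cache: [eel hen bat fox rat jay]
  29. access pig: MISS, evict eel (next use: never). Cache: [hen bat fox rat jay pig]
  30. access jay: HIT. Next use of jay: never. Cache: [hen bat fox rat jay pig]
  31. access rat: HIT. Next use of rat: never. Cache: [hen bat fox rat jay pig]
Total: 23 hits, 8 misses, 2 evictions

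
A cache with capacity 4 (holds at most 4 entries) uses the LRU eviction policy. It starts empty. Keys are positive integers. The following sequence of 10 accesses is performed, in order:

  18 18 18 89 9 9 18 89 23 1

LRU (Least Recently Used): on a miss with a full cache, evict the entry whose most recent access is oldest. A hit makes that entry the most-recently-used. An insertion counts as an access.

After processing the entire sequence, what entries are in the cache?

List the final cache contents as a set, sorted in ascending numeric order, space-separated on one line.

Answer: 1 18 23 89

Derivation:
LRU simulation (capacity=4):
  1. access 18: MISS. Cache (LRU->MRU): [18]
  2. access 18: HIT. Cache (LRU->MRU): [18]
  3. access 18: HIT. Cache (LRU->MRU): [18]
  4. access 89: MISS. Cache (LRU->MRU): [18 89]
  5. access 9: MISS. Cache (LRU->MRU): [18 89 9]
  6. access 9: HIT. Cache (LRU->MRU): [18 89 9]
  7. access 18: HIT. Cache (LRU->MRU): [89 9 18]
  8. access 89: HIT. Cache (LRU->MRU): [9 18 89]
  9. access 23: MISS. Cache (LRU->MRU): [9 18 89 23]
  10. access 1: MISS, evict 9. Cache (LRU->MRU): [18 89 23 1]
Total: 5 hits, 5 misses, 1 evictions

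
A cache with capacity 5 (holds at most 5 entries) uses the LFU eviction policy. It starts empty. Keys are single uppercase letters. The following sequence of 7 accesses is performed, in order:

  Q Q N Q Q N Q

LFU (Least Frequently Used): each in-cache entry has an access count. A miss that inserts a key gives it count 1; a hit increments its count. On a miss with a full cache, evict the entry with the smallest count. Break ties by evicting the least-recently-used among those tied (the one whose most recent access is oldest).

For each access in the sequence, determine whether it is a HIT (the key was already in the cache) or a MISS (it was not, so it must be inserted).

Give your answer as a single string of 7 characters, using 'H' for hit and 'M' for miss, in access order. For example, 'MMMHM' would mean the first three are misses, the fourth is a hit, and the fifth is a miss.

LFU simulation (capacity=5):
  1. access Q: MISS. Cache: [Q(c=1)]
  2. access Q: HIT, count now 2. Cache: [Q(c=2)]
  3. access N: MISS. Cache: [N(c=1) Q(c=2)]
  4. access Q: HIT, count now 3. Cache: [N(c=1) Q(c=3)]
  5. access Q: HIT, count now 4. Cache: [N(c=1) Q(c=4)]
  6. access N: HIT, count now 2. Cache: [N(c=2) Q(c=4)]
  7. access Q: HIT, count now 5. Cache: [N(c=2) Q(c=5)]
Total: 5 hits, 2 misses, 0 evictions

Answer: MHMHHHH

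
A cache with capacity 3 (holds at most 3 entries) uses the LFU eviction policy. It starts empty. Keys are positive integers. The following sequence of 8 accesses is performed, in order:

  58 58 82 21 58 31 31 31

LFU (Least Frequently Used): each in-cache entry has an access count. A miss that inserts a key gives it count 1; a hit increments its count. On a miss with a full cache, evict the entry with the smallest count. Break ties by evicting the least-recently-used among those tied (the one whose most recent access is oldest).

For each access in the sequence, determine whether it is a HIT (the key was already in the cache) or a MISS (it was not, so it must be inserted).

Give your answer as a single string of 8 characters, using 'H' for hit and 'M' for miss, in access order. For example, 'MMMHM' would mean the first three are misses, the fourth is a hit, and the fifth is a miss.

Answer: MHMMHMHH

Derivation:
LFU simulation (capacity=3):
  1. access 58: MISS. Cache: [58(c=1)]
  2. access 58: HIT, count now 2. Cache: [58(c=2)]
  3. access 82: MISS. Cache: [82(c=1) 58(c=2)]
  4. access 21: MISS. Cache: [82(c=1) 21(c=1) 58(c=2)]
  5. access 58: HIT, count now 3. Cache: [82(c=1) 21(c=1) 58(c=3)]
  6. access 31: MISS, evict 82(c=1). Cache: [21(c=1) 31(c=1) 58(c=3)]
  7. access 31: HIT, count now 2. Cache: [21(c=1) 31(c=2) 58(c=3)]
  8. access 31: HIT, count now 3. Cache: [21(c=1) 58(c=3) 31(c=3)]
Total: 4 hits, 4 misses, 1 evictions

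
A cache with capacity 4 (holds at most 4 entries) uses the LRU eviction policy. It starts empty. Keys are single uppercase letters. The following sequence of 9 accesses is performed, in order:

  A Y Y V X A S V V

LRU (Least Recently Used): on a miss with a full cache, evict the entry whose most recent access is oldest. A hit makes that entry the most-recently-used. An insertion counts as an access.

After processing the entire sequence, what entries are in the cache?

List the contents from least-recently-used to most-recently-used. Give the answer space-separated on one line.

Answer: X A S V

Derivation:
LRU simulation (capacity=4):
  1. access A: MISS. Cache (LRU->MRU): [A]
  2. access Y: MISS. Cache (LRU->MRU): [A Y]
  3. access Y: HIT. Cache (LRU->MRU): [A Y]
  4. access V: MISS. Cache (LRU->MRU): [A Y V]
  5. access X: MISS. Cache (LRU->MRU): [A Y V X]
  6. access A: HIT. Cache (LRU->MRU): [Y V X A]
  7. access S: MISS, evict Y. Cache (LRU->MRU): [V X A S]
  8. access V: HIT. Cache (LRU->MRU): [X A S V]
  9. access V: HIT. Cache (LRU->MRU): [X A S V]
Total: 4 hits, 5 misses, 1 evictions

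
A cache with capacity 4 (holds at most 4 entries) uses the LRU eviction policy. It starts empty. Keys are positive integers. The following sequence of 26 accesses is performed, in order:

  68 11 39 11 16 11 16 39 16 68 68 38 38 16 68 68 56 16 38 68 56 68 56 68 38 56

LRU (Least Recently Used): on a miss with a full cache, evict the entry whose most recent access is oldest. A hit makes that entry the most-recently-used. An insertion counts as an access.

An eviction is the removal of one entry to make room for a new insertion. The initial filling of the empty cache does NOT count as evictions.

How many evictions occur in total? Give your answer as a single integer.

Answer: 2

Derivation:
LRU simulation (capacity=4):
  1. access 68: MISS. Cache (LRU->MRU): [68]
  2. access 11: MISS. Cache (LRU->MRU): [68 11]
  3. access 39: MISS. Cache (LRU->MRU): [68 11 39]
  4. access 11: HIT. Cache (LRU->MRU): [68 39 11]
  5. access 16: MISS. Cache (LRU->MRU): [68 39 11 16]
  6. access 11: HIT. Cache (LRU->MRU): [68 39 16 11]
  7. access 16: HIT. Cache (LRU->MRU): [68 39 11 16]
  8. access 39: HIT. Cache (LRU->MRU): [68 11 16 39]
  9. access 16: HIT. Cache (LRU->MRU): [68 11 39 16]
  10. access 68: HIT. Cache (LRU->MRU): [11 39 16 68]
  11. access 68: HIT. Cache (LRU->MRU): [11 39 16 68]
  12. access 38: MISS, evict 11. Cache (LRU->MRU): [39 16 68 38]
  13. access 38: HIT. Cache (LRU->MRU): [39 16 68 38]
  14. access 16: HIT. Cache (LRU->MRU): [39 68 38 16]
  15. access 68: HIT. Cache (LRU->MRU): [39 38 16 68]
  16. access 68: HIT. Cache (LRU->MRU): [39 38 16 68]
  17. access 56: MISS, evict 39. Cache (LRU->MRU): [38 16 68 56]
  18. access 16: HIT. Cache (LRU->MRU): [38 68 56 16]
  19. access 38: HIT. Cache (LRU->MRU): [68 56 16 38]
  20. access 68: HIT. Cache (LRU->MRU): [56 16 38 68]
  21. access 56: HIT. Cache (LRU->MRU): [16 38 68 56]
  22. access 68: HIT. Cache (LRU->MRU): [16 38 56 68]
  23. access 56: HIT. Cache (LRU->MRU): [16 38 68 56]
  24. access 68: HIT. Cache (LRU->MRU): [16 38 56 68]
  25. access 38: HIT. Cache (LRU->MRU): [16 56 68 38]
  26. access 56: HIT. Cache (LRU->MRU): [16 68 38 56]
Total: 20 hits, 6 misses, 2 evictions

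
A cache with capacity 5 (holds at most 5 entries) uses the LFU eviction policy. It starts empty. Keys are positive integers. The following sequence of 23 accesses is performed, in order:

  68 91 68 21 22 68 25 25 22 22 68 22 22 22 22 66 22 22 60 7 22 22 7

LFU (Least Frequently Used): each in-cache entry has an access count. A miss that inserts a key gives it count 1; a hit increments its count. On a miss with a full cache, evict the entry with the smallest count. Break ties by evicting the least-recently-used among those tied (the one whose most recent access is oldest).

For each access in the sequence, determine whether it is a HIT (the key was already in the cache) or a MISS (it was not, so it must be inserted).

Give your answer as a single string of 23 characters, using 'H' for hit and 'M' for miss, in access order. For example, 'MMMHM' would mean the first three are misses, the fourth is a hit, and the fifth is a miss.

LFU simulation (capacity=5):
  1. access 68: MISS. Cache: [68(c=1)]
  2. access 91: MISS. Cache: [68(c=1) 91(c=1)]
  3. access 68: HIT, count now 2. Cache: [91(c=1) 68(c=2)]
  4. access 21: MISS. Cache: [91(c=1) 21(c=1) 68(c=2)]
  5. access 22: MISS. Cache: [91(c=1) 21(c=1) 22(c=1) 68(c=2)]
  6. access 68: HIT, count now 3. Cache: [91(c=1) 21(c=1) 22(c=1) 68(c=3)]
  7. access 25: MISS. Cache: [91(c=1) 21(c=1) 22(c=1) 25(c=1) 68(c=3)]
  8. access 25: HIT, count now 2. Cache: [91(c=1) 21(c=1) 22(c=1) 25(c=2) 68(c=3)]
  9. access 22: HIT, count now 2. Cache: [91(c=1) 21(c=1) 25(c=2) 22(c=2) 68(c=3)]
  10. access 22: HIT, count now 3. Cache: [91(c=1) 21(c=1) 25(c=2) 68(c=3) 22(c=3)]
  11. access 68: HIT, count now 4. Cache: [91(c=1) 21(c=1) 25(c=2) 22(c=3) 68(c=4)]
  12. access 22: HIT, count now 4. Cache: [91(c=1) 21(c=1) 25(c=2) 68(c=4) 22(c=4)]
  13. access 22: HIT, count now 5. Cache: [91(c=1) 21(c=1) 25(c=2) 68(c=4) 22(c=5)]
  14. access 22: HIT, count now 6. Cache: [91(c=1) 21(c=1) 25(c=2) 68(c=4) 22(c=6)]
  15. access 22: HIT, count now 7. Cache: [91(c=1) 21(c=1) 25(c=2) 68(c=4) 22(c=7)]
  16. access 66: MISS, evict 91(c=1). Cache: [21(c=1) 66(c=1) 25(c=2) 68(c=4) 22(c=7)]
  17. access 22: HIT, count now 8. Cache: [21(c=1) 66(c=1) 25(c=2) 68(c=4) 22(c=8)]
  18. access 22: HIT, count now 9. Cache: [21(c=1) 66(c=1) 25(c=2) 68(c=4) 22(c=9)]
  19. access 60: MISS, evict 21(c=1). Cache: [66(c=1) 60(c=1) 25(c=2) 68(c=4) 22(c=9)]
  20. access 7: MISS, evict 66(c=1). Cache: [60(c=1) 7(c=1) 25(c=2) 68(c=4) 22(c=9)]
  21. access 22: HIT, count now 10. Cache: [60(c=1) 7(c=1) 25(c=2) 68(c=4) 22(c=10)]
  22. access 22: HIT, count now 11. Cache: [60(c=1) 7(c=1) 25(c=2) 68(c=4) 22(c=11)]
  23. access 7: HIT, count now 2. Cache: [60(c=1) 25(c=2) 7(c=2) 68(c=4) 22(c=11)]
Total: 15 hits, 8 misses, 3 evictions

Answer: MMHMMHMHHHHHHHHMHHMMHHH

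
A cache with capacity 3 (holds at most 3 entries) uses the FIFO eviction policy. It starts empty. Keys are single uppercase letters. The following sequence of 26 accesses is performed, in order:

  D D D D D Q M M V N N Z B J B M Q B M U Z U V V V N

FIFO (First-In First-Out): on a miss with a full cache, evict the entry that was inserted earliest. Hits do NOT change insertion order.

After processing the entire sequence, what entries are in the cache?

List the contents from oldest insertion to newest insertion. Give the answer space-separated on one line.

FIFO simulation (capacity=3):
  1. access D: MISS. Cache (old->new): [D]
  2. access D: HIT. Cache (old->new): [D]
  3. access D: HIT. Cache (old->new): [D]
  4. access D: HIT. Cache (old->new): [D]
  5. access D: HIT. Cache (old->new): [D]
  6. access Q: MISS. Cache (old->new): [D Q]
  7. access M: MISS. Cache (old->new): [D Q M]
  8. access M: HIT. Cache (old->new): [D Q M]
  9. access V: MISS, evict D. Cache (old->new): [Q M V]
  10. access N: MISS, evict Q. Cache (old->new): [M V N]
  11. access N: HIT. Cache (old->new): [M V N]
  12. access Z: MISS, evict M. Cache (old->new): [V N Z]
  13. access B: MISS, evict V. Cache (old->new): [N Z B]
  14. access J: MISS, evict N. Cache (old->new): [Z B J]
  15. access B: HIT. Cache (old->new): [Z B J]
  16. access M: MISS, evict Z. Cache (old->new): [B J M]
  17. access Q: MISS, evict B. Cache (old->new): [J M Q]
  18. access B: MISS, evict J. Cache (old->new): [M Q B]
  19. access M: HIT. Cache (old->new): [M Q B]
  20. access U: MISS, evict M. Cache (old->new): [Q B U]
  21. access Z: MISS, evict Q. Cache (old->new): [B U Z]
  22. access U: HIT. Cache (old->new): [B U Z]
  23. access V: MISS, evict B. Cache (old->new): [U Z V]
  24. access V: HIT. Cache (old->new): [U Z V]
  25. access V: HIT. Cache (old->new): [U Z V]
  26. access N: MISS, evict U. Cache (old->new): [Z V N]
Total: 11 hits, 15 misses, 12 evictions

Answer: Z V N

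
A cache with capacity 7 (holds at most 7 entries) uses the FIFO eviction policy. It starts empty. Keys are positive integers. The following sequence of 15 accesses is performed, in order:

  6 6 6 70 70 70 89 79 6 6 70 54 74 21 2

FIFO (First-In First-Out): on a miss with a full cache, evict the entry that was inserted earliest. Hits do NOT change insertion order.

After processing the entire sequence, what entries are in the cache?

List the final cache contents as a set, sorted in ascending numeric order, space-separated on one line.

Answer: 2 21 54 70 74 79 89

Derivation:
FIFO simulation (capacity=7):
  1. access 6: MISS. Cache (old->new): [6]
  2. access 6: HIT. Cache (old->new): [6]
  3. access 6: HIT. Cache (old->new): [6]
  4. access 70: MISS. Cache (old->new): [6 70]
  5. access 70: HIT. Cache (old->new): [6 70]
  6. access 70: HIT. Cache (old->new): [6 70]
  7. access 89: MISS. Cache (old->new): [6 70 89]
  8. access 79: MISS. Cache (old->new): [6 70 89 79]
  9. access 6: HIT. Cache (old->new): [6 70 89 79]
  10. access 6: HIT. Cache (old->new): [6 70 89 79]
  11. access 70: HIT. Cache (old->new): [6 70 89 79]
  12. access 54: MISS. Cache (old->new): [6 70 89 79 54]
  13. access 74: MISS. Cache (old->new): [6 70 89 79 54 74]
  14. access 21: MISS. Cache (old->new): [6 70 89 79 54 74 21]
  15. access 2: MISS, evict 6. Cache (old->new): [70 89 79 54 74 21 2]
Total: 7 hits, 8 misses, 1 evictions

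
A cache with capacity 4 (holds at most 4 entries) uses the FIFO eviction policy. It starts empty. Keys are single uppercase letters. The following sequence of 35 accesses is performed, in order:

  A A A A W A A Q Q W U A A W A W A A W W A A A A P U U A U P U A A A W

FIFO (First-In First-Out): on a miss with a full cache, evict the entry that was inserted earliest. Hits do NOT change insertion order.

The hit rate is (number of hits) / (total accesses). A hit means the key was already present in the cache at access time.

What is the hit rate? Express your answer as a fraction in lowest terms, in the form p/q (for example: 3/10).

Answer: 4/5

Derivation:
FIFO simulation (capacity=4):
  1. access A: MISS. Cache (old->new): [A]
  2. access A: HIT. Cache (old->new): [A]
  3. access A: HIT. Cache (old->new): [A]
  4. access A: HIT. Cache (old->new): [A]
  5. access W: MISS. Cache (old->new): [A W]
  6. access A: HIT. Cache (old->new): [A W]
  7. access A: HIT. Cache (old->new): [A W]
  8. access Q: MISS. Cache (old->new): [A W Q]
  9. access Q: HIT. Cache (old->new): [A W Q]
  10. access W: HIT. Cache (old->new): [A W Q]
  11. access U: MISS. Cache (old->new): [A W Q U]
  12. access A: HIT. Cache (old->new): [A W Q U]
  13. access A: HIT. Cache (old->new): [A W Q U]
  14. access W: HIT. Cache (old->new): [A W Q U]
  15. access A: HIT. Cache (old->new): [A W Q U]
  16. access W: HIT. Cache (old->new): [A W Q U]
  17. access A: HIT. Cache (old->new): [A W Q U]
  18. access A: HIT. Cache (old->new): [A W Q U]
  19. access W: HIT. Cache (old->new): [A W Q U]
  20. access W: HIT. Cache (old->new): [A W Q U]
  21. access A: HIT. Cache (old->new): [A W Q U]
  22. access A: HIT. Cache (old->new): [A W Q U]
  23. access A: HIT. Cache (old->new): [A W Q U]
  24. access A: HIT. Cache (old->new): [A W Q U]
  25. access P: MISS, evict A. Cache (old->new): [W Q U P]
  26. access U: HIT. Cache (old->new): [W Q U P]
  27. access U: HIT. Cache (old->new): [W Q U P]
  28. access A: MISS, evict W. Cache (old->new): [Q U P A]
  29. access U: HIT. Cache (old->new): [Q U P A]
  30. access P: HIT. Cache (old->new): [Q U P A]
  31. access U: HIT. Cache (old->new): [Q U P A]
  32. access A: HIT. Cache (old->new): [Q U P A]
  33. access A: HIT. Cache (old->new): [Q U P A]
  34. access A: HIT. Cache (old->new): [Q U P A]
  35. access W: MISS, evict Q. Cache (old->new): [U P A W]
Total: 28 hits, 7 misses, 3 evictions

Hit rate = 28/35 = 4/5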